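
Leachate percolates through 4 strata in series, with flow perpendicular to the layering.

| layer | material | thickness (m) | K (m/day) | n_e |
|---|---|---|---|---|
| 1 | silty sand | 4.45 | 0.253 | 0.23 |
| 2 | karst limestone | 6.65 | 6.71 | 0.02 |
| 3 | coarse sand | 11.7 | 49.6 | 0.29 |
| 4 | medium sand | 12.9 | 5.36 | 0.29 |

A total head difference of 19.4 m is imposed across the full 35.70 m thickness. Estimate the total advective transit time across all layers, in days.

9.07

With flow normal to the layers, continuity requires the same specific discharge q through every layer.
Σ(b_i/K_i) = 4.45/0.253 + 6.65/6.71 + 11.7/49.6 + 12.9/5.36 = 21.22 d.
q = Δh / Σ(b_i/K_i) = 19.4 / 21.22 = 0.9141 m/day.
In each layer the seepage velocity is v_i = q/n_i, so the layer transit time is t_i = b_i·n_i / q:
  layer 1 (silty sand): t_1 = 4.45 × 0.23 / 0.9141 = 1.120 d
  layer 2 (karst limestone): t_2 = 6.65 × 0.02 / 0.9141 = 0.1455 d
  layer 3 (coarse sand): t_3 = 11.7 × 0.29 / 0.9141 = 3.712 d
  layer 4 (medium sand): t_4 = 12.9 × 0.29 / 0.9141 = 4.092 d
Total t = Σ t_i = 9.069 days.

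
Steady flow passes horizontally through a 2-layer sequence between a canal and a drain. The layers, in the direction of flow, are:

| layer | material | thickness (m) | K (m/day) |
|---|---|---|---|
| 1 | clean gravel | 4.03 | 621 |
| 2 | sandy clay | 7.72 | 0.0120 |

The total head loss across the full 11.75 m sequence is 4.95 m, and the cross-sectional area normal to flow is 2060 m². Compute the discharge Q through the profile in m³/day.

Flow is perpendicular to layering, so the layers act in series and the equivalent K is the thickness-weighted harmonic mean.
Total thickness L = 4.03 + 7.72 = 11.75 m.
Σ(b_i/K_i) = 4.03/621 + 7.72/0.0120 = 643.3 d.
K_eq = L / Σ(b_i/K_i) = 11.75 / 643.3 = 0.01826 m/day.
Q = K_eq · A · (Δh/L) = 0.01826 × 2060 × (4.95/11.75) = 15.85 m³/day.

15.9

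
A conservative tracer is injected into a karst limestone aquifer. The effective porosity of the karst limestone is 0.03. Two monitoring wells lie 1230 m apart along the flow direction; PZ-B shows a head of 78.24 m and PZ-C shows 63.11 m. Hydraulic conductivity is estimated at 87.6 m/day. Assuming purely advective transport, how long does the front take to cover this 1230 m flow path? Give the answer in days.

Hydraulic gradient i = (78.24 − 63.11) / 1230 = 15.13 / 1230 = 0.01230.
Darcy flux q = K · i = 87.60 × 0.01230 = 1.078 m/day.
Seepage velocity v = q / n_e = 1.078 / 0.03 = 35.92 m/day.
Travel time t = L / v = 1230 / 35.92 = 34.24 days.

34.2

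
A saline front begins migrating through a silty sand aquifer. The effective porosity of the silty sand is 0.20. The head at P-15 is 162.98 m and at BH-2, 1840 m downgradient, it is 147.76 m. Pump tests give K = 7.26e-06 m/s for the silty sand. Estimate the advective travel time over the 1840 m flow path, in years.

Convert K: 7.26e-06 m/s × 86400 = 0.6273 m/day.
Hydraulic gradient i = (162.98 − 147.76) / 1840 = 15.22 / 1840 = 0.008272.
Darcy flux q = K · i = 0.6273 × 0.008272 = 0.005189 m/day.
Seepage velocity v = q / n_e = 0.005189 / 0.20 = 0.02594 m/day.
Travel time t = L / v = 1840 / 0.02594 = 70925 days = 194.2 years.

194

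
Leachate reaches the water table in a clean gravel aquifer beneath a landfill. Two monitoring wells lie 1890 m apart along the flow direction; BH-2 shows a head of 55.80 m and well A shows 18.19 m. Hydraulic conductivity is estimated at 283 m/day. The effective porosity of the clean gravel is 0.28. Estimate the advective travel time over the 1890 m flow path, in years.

Hydraulic gradient i = (55.80 − 18.19) / 1890 = 37.61 / 1890 = 0.01990.
Darcy flux q = K · i = 283.0 × 0.01990 = 5.632 m/day.
Seepage velocity v = q / n_e = 5.632 / 0.28 = 20.11 m/day.
Travel time t = L / v = 1890 / 20.11 = 93.97 days = 0.2573 years.

0.257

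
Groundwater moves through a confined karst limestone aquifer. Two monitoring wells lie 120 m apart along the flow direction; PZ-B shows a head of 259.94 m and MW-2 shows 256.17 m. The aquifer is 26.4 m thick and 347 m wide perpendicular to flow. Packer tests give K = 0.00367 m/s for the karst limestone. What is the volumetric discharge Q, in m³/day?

91300

Convert K: 0.00367 m/s × 86400 = 317.1 m/day.
Cross-sectional area A = 347 × 26.4 = 9161 m².
Hydraulic gradient i = (259.94 − 256.17) / 120 = 3.77 / 120 = 0.03142.
Darcy's law: Q = K · A · i = 317.1 × 9161 × 0.03142 = 91258 m³/day.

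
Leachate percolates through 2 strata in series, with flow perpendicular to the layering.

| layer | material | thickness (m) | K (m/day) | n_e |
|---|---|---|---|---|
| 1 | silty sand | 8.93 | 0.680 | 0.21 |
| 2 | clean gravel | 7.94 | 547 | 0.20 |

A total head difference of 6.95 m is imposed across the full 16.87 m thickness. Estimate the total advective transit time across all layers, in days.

6.55

With flow normal to the layers, continuity requires the same specific discharge q through every layer.
Σ(b_i/K_i) = 8.93/0.680 + 7.94/547 = 13.15 d.
q = Δh / Σ(b_i/K_i) = 6.95 / 13.15 = 0.5286 m/day.
In each layer the seepage velocity is v_i = q/n_i, so the layer transit time is t_i = b_i·n_i / q:
  layer 1 (silty sand): t_1 = 8.93 × 0.21 / 0.5286 = 3.547 d
  layer 2 (clean gravel): t_2 = 7.94 × 0.20 / 0.5286 = 3.004 d
Total t = Σ t_i = 6.551 days.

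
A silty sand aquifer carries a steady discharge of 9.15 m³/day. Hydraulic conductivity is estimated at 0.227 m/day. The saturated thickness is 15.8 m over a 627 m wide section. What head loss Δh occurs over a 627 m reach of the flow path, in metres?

2.55

Cross-sectional area A = 627 × 15.8 = 9907 m².
From Q = K·A·i, i = Q / (K·A) = 9.15 / (0.2270 × 9907) = 0.004069.
Head loss Δh = i · L = 0.004069 × 627 = 2.551 m.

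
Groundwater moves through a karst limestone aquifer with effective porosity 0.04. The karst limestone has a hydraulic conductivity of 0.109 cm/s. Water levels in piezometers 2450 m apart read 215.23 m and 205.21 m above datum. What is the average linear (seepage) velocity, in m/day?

9.63

Convert K: 0.109 cm/s × 864 = 94.18 m/day.
Hydraulic gradient i = (215.23 − 205.21) / 2450 = 10.02 / 2450 = 0.004090.
Darcy flux q = K · i = 94.18 × 0.004090 = 0.3852 m/day.
Seepage velocity v = q / n_e = 0.3852 / 0.04 = 9.629 m/day.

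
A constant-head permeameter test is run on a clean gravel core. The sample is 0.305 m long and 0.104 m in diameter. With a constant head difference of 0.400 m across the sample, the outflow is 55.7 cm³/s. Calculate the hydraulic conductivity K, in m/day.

432

Cross-sectional area A = π·(d/2)² = π × (0.104/2)² = 0.008495 m².
Convert discharge: 55.7 cm³/s = 5.570e-05 m³/s.
Darcy's law rearranged: K = Q·L / (A·Δh) = 5.570e-05 × 0.305 / (0.008495 × 0.400) = 0.005000 m/s = 432.0 m/day.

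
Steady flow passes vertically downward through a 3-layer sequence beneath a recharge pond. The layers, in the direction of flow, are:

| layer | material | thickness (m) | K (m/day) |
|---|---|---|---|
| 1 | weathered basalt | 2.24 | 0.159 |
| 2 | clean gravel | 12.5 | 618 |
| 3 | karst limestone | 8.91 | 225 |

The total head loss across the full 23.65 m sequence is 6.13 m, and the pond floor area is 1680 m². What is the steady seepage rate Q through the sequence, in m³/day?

Flow is perpendicular to layering, so the layers act in series and the equivalent K is the thickness-weighted harmonic mean.
Total thickness L = 2.24 + 12.5 + 8.91 = 23.65 m.
Σ(b_i/K_i) = 2.24/0.159 + 12.5/618 + 8.91/225 = 14.15 d.
K_eq = L / Σ(b_i/K_i) = 23.65 / 14.15 = 1.672 m/day.
Q = K_eq · A · (Δh/L) = 1.672 × 1680 × (6.13/23.65) = 727.9 m³/day.

728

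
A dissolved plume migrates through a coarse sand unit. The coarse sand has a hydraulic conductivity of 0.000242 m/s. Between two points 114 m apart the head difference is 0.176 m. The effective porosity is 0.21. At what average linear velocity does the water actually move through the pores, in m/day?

0.154

Convert K: 0.000242 m/s × 86400 = 20.91 m/day.
Hydraulic gradient i = Δh / L = 0.176 / 114 = 0.001544.
Darcy flux q = K · i = 20.91 × 0.001544 = 0.03228 m/day.
Seepage velocity v = q / n_e = 0.03228 / 0.21 = 0.1537 m/day.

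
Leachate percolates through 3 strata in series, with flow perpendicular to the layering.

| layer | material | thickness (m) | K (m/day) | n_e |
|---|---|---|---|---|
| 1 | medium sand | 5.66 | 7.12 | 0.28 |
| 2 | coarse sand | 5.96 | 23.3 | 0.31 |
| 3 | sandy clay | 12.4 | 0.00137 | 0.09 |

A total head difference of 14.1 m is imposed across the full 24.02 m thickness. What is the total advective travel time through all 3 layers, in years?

7.99

With flow normal to the layers, continuity requires the same specific discharge q through every layer.
Σ(b_i/K_i) = 5.66/7.12 + 5.96/23.3 + 12.4/0.00137 = 9052 d.
q = Δh / Σ(b_i/K_i) = 14.1 / 9052 = 0.001558 m/day.
In each layer the seepage velocity is v_i = q/n_i, so the layer transit time is t_i = b_i·n_i / q:
  layer 1 (medium sand): t_1 = 5.66 × 0.28 / 0.001558 = 1017 d
  layer 2 (coarse sand): t_2 = 5.96 × 0.31 / 0.001558 = 1186 d
  layer 3 (sandy clay): t_3 = 12.4 × 0.09 / 0.001558 = 716.5 d
Total t = Σ t_i = 2920 days = 7.995 years.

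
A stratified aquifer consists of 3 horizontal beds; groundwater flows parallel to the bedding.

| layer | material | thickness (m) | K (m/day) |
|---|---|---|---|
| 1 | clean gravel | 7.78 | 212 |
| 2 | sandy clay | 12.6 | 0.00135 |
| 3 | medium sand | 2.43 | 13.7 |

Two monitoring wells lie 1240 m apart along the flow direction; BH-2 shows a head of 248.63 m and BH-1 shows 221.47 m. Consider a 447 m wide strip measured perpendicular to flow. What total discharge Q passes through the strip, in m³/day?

16500

Flow is parallel to layering, so each bed carries its own Darcy discharge and the transmissivities add.
Σ(K_i·b_i) = 212×7.78 + 0.00135×12.6 + 13.7×2.43 = 1683 m²/day.
Hydraulic gradient i = (248.63 − 221.47) / 1240 = 27.16 / 1240 = 0.02190.
Q = Σ(K_i·b_i) · W · i = 1683 × 447 × 0.02190 = 16475 m³/day.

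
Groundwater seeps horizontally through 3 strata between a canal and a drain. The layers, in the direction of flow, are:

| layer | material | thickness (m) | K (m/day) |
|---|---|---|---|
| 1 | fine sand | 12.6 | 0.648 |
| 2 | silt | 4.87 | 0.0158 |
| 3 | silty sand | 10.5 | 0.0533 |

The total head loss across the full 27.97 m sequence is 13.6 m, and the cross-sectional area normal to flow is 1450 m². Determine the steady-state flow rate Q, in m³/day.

Flow is perpendicular to layering, so the layers act in series and the equivalent K is the thickness-weighted harmonic mean.
Total thickness L = 12.6 + 4.87 + 10.5 = 27.97 m.
Σ(b_i/K_i) = 12.6/0.648 + 4.87/0.0158 + 10.5/0.0533 = 524.7 d.
K_eq = L / Σ(b_i/K_i) = 27.97 / 524.7 = 0.05331 m/day.
Q = K_eq · A · (Δh/L) = 0.05331 × 1450 × (13.6/27.97) = 37.59 m³/day.

37.6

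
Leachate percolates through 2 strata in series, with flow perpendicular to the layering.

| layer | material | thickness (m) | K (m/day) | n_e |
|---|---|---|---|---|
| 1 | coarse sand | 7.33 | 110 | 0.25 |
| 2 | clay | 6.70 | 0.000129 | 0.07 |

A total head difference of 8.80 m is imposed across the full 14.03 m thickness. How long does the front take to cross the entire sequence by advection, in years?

With flow normal to the layers, continuity requires the same specific discharge q through every layer.
Σ(b_i/K_i) = 7.33/110 + 6.70/0.000129 = 51938 d.
q = Δh / Σ(b_i/K_i) = 8.80 / 51938 = 0.0001694 m/day.
In each layer the seepage velocity is v_i = q/n_i, so the layer transit time is t_i = b_i·n_i / q:
  layer 1 (coarse sand): t_1 = 7.33 × 0.25 / 0.0001694 = 10816 d
  layer 2 (clay): t_2 = 6.70 × 0.07 / 0.0001694 = 2768 d
Total t = Σ t_i = 13584 days = 37.19 years.

37.2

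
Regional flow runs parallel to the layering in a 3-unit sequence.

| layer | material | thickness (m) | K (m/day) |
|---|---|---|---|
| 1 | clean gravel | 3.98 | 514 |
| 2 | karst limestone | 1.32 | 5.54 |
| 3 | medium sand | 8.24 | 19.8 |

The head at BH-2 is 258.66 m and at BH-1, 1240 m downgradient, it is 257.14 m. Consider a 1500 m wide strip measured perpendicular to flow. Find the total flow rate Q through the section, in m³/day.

4070

Flow is parallel to layering, so each bed carries its own Darcy discharge and the transmissivities add.
Σ(K_i·b_i) = 514×3.98 + 5.54×1.32 + 19.8×8.24 = 2216 m²/day.
Hydraulic gradient i = (258.66 − 257.14) / 1240 = 1.52 / 1240 = 0.001226.
Q = Σ(K_i·b_i) · W · i = 2216 × 1500 × 0.001226 = 4075 m³/day.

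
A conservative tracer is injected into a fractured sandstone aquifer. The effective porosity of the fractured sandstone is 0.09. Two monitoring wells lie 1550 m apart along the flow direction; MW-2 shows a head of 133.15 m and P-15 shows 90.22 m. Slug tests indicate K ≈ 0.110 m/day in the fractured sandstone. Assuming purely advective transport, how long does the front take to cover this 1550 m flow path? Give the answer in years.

Hydraulic gradient i = (133.15 − 90.22) / 1550 = 42.93 / 1550 = 0.02770.
Darcy flux q = K · i = 0.1100 × 0.02770 = 0.003047 m/day.
Seepage velocity v = q / n_e = 0.003047 / 0.09 = 0.03385 m/day.
Travel time t = L / v = 1550 / 0.03385 = 45788 days = 125.4 years.

125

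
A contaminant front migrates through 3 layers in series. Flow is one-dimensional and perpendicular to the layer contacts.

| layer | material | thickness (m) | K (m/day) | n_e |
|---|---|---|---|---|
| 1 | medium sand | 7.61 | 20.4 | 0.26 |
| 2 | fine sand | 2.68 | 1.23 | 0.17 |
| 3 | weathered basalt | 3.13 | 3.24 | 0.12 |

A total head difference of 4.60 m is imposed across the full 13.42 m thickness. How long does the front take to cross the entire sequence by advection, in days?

With flow normal to the layers, continuity requires the same specific discharge q through every layer.
Σ(b_i/K_i) = 7.61/20.4 + 2.68/1.23 + 3.13/3.24 = 3.518 d.
q = Δh / Σ(b_i/K_i) = 4.60 / 3.518 = 1.308 m/day.
In each layer the seepage velocity is v_i = q/n_i, so the layer transit time is t_i = b_i·n_i / q:
  layer 1 (medium sand): t_1 = 7.61 × 0.26 / 1.308 = 1.513 d
  layer 2 (fine sand): t_2 = 2.68 × 0.17 / 1.308 = 0.3484 d
  layer 3 (weathered basalt): t_3 = 3.13 × 0.12 / 1.308 = 0.2872 d
Total t = Σ t_i = 2.149 days.

2.15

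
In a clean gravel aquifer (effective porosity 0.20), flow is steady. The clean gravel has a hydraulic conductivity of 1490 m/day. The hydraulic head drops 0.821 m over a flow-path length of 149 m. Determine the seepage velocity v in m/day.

Hydraulic gradient i = Δh / L = 0.821 / 149 = 0.005510.
Darcy flux q = K · i = 1490 × 0.005510 = 8.210 m/day.
Seepage velocity v = q / n_e = 8.210 / 0.20 = 41.05 m/day.

41.0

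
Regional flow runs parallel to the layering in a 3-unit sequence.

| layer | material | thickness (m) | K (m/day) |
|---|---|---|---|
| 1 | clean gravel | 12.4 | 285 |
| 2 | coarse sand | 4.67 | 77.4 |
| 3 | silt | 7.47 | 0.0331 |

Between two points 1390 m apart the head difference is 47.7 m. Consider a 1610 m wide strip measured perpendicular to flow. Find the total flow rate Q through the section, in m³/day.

215000

Flow is parallel to layering, so each bed carries its own Darcy discharge and the transmissivities add.
Σ(K_i·b_i) = 285×12.4 + 77.4×4.67 + 0.0331×7.47 = 3896 m²/day.
Hydraulic gradient i = Δh / L = 47.7 / 1390 = 0.03432.
Q = Σ(K_i·b_i) · W · i = 3896 × 1610 × 0.03432 = 2.152e+05 m³/day.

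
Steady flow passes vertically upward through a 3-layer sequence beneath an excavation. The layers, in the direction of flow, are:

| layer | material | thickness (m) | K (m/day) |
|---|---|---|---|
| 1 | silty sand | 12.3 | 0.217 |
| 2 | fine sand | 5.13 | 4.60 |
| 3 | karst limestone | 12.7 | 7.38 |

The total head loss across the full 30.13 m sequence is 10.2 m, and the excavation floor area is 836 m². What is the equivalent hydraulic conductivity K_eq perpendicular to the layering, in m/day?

0.506

Flow is perpendicular to layering, so the layers act in series and the equivalent K is the thickness-weighted harmonic mean.
Total thickness L = 12.3 + 5.13 + 12.7 = 30.13 m.
Σ(b_i/K_i) = 12.3/0.217 + 5.13/4.60 + 12.7/7.38 = 59.52 d.
K_eq = L / Σ(b_i/K_i) = 30.13 / 59.52 = 0.5062 m/day.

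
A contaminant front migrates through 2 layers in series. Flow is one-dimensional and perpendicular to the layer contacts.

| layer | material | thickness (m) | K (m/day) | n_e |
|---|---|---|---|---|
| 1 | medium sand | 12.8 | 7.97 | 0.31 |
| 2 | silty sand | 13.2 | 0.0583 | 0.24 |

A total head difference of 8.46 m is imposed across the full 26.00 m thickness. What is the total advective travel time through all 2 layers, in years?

With flow normal to the layers, continuity requires the same specific discharge q through every layer.
Σ(b_i/K_i) = 12.8/7.97 + 13.2/0.0583 = 228.0 d.
q = Δh / Σ(b_i/K_i) = 8.46 / 228.0 = 0.03710 m/day.
In each layer the seepage velocity is v_i = q/n_i, so the layer transit time is t_i = b_i·n_i / q:
  layer 1 (medium sand): t_1 = 12.8 × 0.31 / 0.03710 = 106.9 d
  layer 2 (silty sand): t_2 = 13.2 × 0.24 / 0.03710 = 85.39 d
Total t = Σ t_i = 192.3 days = 0.5266 years.

0.527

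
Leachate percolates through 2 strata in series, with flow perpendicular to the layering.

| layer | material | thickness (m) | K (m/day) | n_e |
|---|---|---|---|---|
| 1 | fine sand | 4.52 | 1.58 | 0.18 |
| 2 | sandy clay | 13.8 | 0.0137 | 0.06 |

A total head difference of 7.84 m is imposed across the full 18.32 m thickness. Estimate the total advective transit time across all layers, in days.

212

With flow normal to the layers, continuity requires the same specific discharge q through every layer.
Σ(b_i/K_i) = 4.52/1.58 + 13.8/0.0137 = 1010 d.
q = Δh / Σ(b_i/K_i) = 7.84 / 1010 = 0.007761 m/day.
In each layer the seepage velocity is v_i = q/n_i, so the layer transit time is t_i = b_i·n_i / q:
  layer 1 (fine sand): t_1 = 4.52 × 0.18 / 0.007761 = 104.8 d
  layer 2 (sandy clay): t_2 = 13.8 × 0.06 / 0.007761 = 106.7 d
Total t = Σ t_i = 211.5 days.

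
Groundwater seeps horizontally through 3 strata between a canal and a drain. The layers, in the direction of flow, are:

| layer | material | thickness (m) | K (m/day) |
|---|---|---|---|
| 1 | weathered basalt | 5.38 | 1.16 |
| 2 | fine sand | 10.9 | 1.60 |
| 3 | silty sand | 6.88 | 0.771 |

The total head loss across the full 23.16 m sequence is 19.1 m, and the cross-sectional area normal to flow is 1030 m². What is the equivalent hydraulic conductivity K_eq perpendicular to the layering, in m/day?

1.14

Flow is perpendicular to layering, so the layers act in series and the equivalent K is the thickness-weighted harmonic mean.
Total thickness L = 5.38 + 10.9 + 6.88 = 23.16 m.
Σ(b_i/K_i) = 5.38/1.16 + 10.9/1.60 + 6.88/0.771 = 20.37 d.
K_eq = L / Σ(b_i/K_i) = 23.16 / 20.37 = 1.137 m/day.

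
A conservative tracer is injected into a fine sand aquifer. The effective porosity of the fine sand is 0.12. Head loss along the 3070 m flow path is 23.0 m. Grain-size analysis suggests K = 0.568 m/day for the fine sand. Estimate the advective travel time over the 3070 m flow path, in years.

Hydraulic gradient i = Δh / L = 23.0 / 3070 = 0.007492.
Darcy flux q = K · i = 0.5680 × 0.007492 = 0.004255 m/day.
Seepage velocity v = q / n_e = 0.004255 / 0.12 = 0.03546 m/day.
Travel time t = L / v = 3070 / 0.03546 = 86573 days = 237.0 years.

237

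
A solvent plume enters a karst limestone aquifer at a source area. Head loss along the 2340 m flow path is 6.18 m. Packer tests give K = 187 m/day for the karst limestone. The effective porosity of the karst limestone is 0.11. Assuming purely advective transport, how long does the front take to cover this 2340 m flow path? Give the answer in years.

Hydraulic gradient i = Δh / L = 6.18 / 2340 = 0.002641.
Darcy flux q = K · i = 187.0 × 0.002641 = 0.4939 m/day.
Seepage velocity v = q / n_e = 0.4939 / 0.11 = 4.490 m/day.
Travel time t = L / v = 2340 / 4.490 = 521.2 days = 1.427 years.

1.43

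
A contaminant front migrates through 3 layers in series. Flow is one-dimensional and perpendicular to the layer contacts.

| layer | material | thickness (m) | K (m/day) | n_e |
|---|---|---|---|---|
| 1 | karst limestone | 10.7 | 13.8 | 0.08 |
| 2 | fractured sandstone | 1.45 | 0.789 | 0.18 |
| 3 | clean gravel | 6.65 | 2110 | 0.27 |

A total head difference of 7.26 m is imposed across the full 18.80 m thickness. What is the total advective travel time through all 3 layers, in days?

With flow normal to the layers, continuity requires the same specific discharge q through every layer.
Σ(b_i/K_i) = 10.7/13.8 + 1.45/0.789 + 6.65/2110 = 2.616 d.
q = Δh / Σ(b_i/K_i) = 7.26 / 2.616 = 2.775 m/day.
In each layer the seepage velocity is v_i = q/n_i, so the layer transit time is t_i = b_i·n_i / q:
  layer 1 (karst limestone): t_1 = 10.7 × 0.08 / 2.775 = 0.3085 d
  layer 2 (fractured sandstone): t_2 = 1.45 × 0.18 / 2.775 = 0.09406 d
  layer 3 (clean gravel): t_3 = 6.65 × 0.27 / 2.775 = 0.6470 d
Total t = Σ t_i = 1.050 days.

1.05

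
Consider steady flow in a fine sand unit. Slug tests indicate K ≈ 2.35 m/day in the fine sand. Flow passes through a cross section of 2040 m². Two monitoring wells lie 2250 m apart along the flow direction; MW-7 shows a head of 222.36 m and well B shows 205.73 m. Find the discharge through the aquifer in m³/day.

35.4

Hydraulic gradient i = (222.36 − 205.73) / 2250 = 16.63 / 2250 = 0.007391.
Darcy's law: Q = K · A · i = 2.350 × 2040 × 0.007391 = 35.43 m³/day.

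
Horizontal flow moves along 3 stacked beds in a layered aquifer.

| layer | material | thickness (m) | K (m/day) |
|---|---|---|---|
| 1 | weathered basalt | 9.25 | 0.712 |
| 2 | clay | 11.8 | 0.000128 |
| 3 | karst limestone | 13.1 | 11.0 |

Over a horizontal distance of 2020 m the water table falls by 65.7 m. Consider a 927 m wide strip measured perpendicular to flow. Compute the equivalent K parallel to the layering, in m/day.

Flow is parallel to layering, so each bed carries its own Darcy discharge and the transmissivities add.
Σ(K_i·b_i) = 0.712×9.25 + 0.000128×11.8 + 11.0×13.1 = 150.7 m²/day.
Total thickness b = 34.15 m, so K_eq = Σ(K_i·b_i)/b = 4.413 m/day.

4.41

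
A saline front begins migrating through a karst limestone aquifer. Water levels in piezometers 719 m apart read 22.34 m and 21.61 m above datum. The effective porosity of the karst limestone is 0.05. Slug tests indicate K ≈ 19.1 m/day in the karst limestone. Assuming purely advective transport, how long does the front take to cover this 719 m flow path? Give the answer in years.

5.08

Hydraulic gradient i = (22.34 − 21.61) / 719 = 0.73 / 719 = 0.001015.
Darcy flux q = K · i = 19.10 × 0.001015 = 0.01939 m/day.
Seepage velocity v = q / n_e = 0.01939 / 0.05 = 0.3878 m/day.
Travel time t = L / v = 719 / 0.3878 = 1854 days = 5.076 years.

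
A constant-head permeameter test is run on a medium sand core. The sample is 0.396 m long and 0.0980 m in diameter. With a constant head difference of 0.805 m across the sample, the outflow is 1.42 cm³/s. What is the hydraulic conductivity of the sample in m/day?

8.00

Cross-sectional area A = π·(d/2)² = π × (0.0980/2)² = 0.007543 m².
Convert discharge: 1.42 cm³/s = 1.420e-06 m³/s.
Darcy's law rearranged: K = Q·L / (A·Δh) = 1.420e-06 × 0.396 / (0.007543 × 0.805) = 9.261e-05 m/s = 8.001 m/day.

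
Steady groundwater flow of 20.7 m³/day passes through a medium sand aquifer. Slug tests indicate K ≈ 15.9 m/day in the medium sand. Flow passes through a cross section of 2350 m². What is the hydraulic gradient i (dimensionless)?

From Q = K·A·i, i = Q / (K·A) = 20.7 / (15.90 × 2350) = 0.0005540.

0.000554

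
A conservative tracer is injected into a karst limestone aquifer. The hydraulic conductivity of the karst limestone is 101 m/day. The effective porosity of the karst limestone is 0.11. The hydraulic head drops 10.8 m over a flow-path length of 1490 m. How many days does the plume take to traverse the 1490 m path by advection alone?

Hydraulic gradient i = Δh / L = 10.8 / 1490 = 0.007248.
Darcy flux q = K · i = 101.0 × 0.007248 = 0.7321 m/day.
Seepage velocity v = q / n_e = 0.7321 / 0.11 = 6.655 m/day.
Travel time t = L / v = 1490 / 6.655 = 223.9 days.

224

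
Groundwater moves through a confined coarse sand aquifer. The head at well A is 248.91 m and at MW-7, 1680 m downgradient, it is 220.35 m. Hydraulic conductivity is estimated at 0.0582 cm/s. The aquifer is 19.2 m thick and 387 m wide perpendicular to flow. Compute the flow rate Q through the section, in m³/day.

Convert K: 0.0582 cm/s × 864 = 50.28 m/day.
Cross-sectional area A = 387 × 19.2 = 7430 m².
Hydraulic gradient i = (248.91 − 220.35) / 1680 = 28.56 / 1680 = 0.01700.
Darcy's law: Q = K · A · i = 50.28 × 7430 × 0.01700 = 6352 m³/day.

6350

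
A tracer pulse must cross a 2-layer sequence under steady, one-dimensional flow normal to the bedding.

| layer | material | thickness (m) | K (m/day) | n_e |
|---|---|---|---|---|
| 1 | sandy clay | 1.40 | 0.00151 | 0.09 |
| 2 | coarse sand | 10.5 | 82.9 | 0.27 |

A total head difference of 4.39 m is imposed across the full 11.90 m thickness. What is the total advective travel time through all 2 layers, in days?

625

With flow normal to the layers, continuity requires the same specific discharge q through every layer.
Σ(b_i/K_i) = 1.40/0.00151 + 10.5/82.9 = 927.3 d.
q = Δh / Σ(b_i/K_i) = 4.39 / 927.3 = 0.004734 m/day.
In each layer the seepage velocity is v_i = q/n_i, so the layer transit time is t_i = b_i·n_i / q:
  layer 1 (sandy clay): t_1 = 1.40 × 0.09 / 0.004734 = 26.61 d
  layer 2 (coarse sand): t_2 = 10.5 × 0.27 / 0.004734 = 598.8 d
Total t = Σ t_i = 625.4 days.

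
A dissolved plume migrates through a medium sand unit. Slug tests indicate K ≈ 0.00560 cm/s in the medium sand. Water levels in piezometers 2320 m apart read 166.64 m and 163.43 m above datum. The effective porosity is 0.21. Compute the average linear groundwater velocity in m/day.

0.0319

Convert K: 0.00560 cm/s × 864 = 4.838 m/day.
Hydraulic gradient i = (166.64 − 163.43) / 2320 = 3.21 / 2320 = 0.001384.
Darcy flux q = K · i = 4.838 × 0.001384 = 0.006695 m/day.
Seepage velocity v = q / n_e = 0.006695 / 0.21 = 0.03188 m/day.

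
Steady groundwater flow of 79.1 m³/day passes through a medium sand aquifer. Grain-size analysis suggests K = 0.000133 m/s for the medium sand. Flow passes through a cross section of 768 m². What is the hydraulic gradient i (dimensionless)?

0.00896

Convert K: 0.000133 m/s × 86400 = 11.49 m/day.
From Q = K·A·i, i = Q / (K·A) = 79.1 / (11.49 × 768.0) = 0.008963.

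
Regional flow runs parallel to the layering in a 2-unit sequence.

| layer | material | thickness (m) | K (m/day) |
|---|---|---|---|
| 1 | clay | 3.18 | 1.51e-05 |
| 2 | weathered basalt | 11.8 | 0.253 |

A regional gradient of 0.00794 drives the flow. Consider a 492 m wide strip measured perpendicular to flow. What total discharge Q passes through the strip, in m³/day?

Flow is parallel to layering, so each bed carries its own Darcy discharge and the transmissivities add.
Σ(K_i·b_i) = 1.51e-05×3.18 + 0.253×11.8 = 2.985 m²/day.
Hydraulic gradient i = 0.00794.
Q = Σ(K_i·b_i) · W · i = 2.985 × 492 × 0.007940 = 11.66 m³/day.

11.7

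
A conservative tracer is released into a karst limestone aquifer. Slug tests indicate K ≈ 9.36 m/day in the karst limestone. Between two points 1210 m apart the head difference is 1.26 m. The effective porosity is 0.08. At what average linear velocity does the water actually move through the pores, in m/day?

0.122

Hydraulic gradient i = Δh / L = 1.26 / 1210 = 0.001041.
Darcy flux q = K · i = 9.360 × 0.001041 = 0.009747 m/day.
Seepage velocity v = q / n_e = 0.009747 / 0.08 = 0.1218 m/day.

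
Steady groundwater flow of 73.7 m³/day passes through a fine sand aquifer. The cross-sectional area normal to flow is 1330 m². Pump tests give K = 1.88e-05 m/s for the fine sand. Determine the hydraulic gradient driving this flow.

Convert K: 1.88e-05 m/s × 86400 = 1.624 m/day.
From Q = K·A·i, i = Q / (K·A) = 73.7 / (1.624 × 1330) = 0.03411.

0.0341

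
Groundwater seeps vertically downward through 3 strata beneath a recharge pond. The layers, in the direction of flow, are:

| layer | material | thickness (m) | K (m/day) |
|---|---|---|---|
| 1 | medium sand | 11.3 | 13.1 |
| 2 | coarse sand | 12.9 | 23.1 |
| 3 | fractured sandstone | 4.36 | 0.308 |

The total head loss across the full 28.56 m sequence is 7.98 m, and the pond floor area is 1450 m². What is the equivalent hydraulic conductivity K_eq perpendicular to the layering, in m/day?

1.83

Flow is perpendicular to layering, so the layers act in series and the equivalent K is the thickness-weighted harmonic mean.
Total thickness L = 11.3 + 12.9 + 4.36 = 28.56 m.
Σ(b_i/K_i) = 11.3/13.1 + 12.9/23.1 + 4.36/0.308 = 15.58 d.
K_eq = L / Σ(b_i/K_i) = 28.56 / 15.58 = 1.833 m/day.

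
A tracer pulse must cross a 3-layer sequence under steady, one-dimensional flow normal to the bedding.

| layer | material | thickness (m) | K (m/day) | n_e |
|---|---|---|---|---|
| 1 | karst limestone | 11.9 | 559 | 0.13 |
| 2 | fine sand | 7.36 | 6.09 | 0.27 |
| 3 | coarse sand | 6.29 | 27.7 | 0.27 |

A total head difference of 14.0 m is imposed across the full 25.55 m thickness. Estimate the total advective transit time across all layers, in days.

With flow normal to the layers, continuity requires the same specific discharge q through every layer.
Σ(b_i/K_i) = 11.9/559 + 7.36/6.09 + 6.29/27.7 = 1.457 d.
q = Δh / Σ(b_i/K_i) = 14.0 / 1.457 = 9.609 m/day.
In each layer the seepage velocity is v_i = q/n_i, so the layer transit time is t_i = b_i·n_i / q:
  layer 1 (karst limestone): t_1 = 11.9 × 0.13 / 9.609 = 0.1610 d
  layer 2 (fine sand): t_2 = 7.36 × 0.27 / 9.609 = 0.2068 d
  layer 3 (coarse sand): t_3 = 6.29 × 0.27 / 9.609 = 0.1767 d
Total t = Σ t_i = 0.5445 days.

0.545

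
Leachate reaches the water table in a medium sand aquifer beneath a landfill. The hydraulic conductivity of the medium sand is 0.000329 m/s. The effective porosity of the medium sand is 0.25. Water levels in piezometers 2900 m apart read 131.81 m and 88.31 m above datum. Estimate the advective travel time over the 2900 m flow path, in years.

Convert K: 0.000329 m/s × 86400 = 28.43 m/day.
Hydraulic gradient i = (131.81 − 88.31) / 2900 = 43.5 / 2900 = 0.01500.
Darcy flux q = K · i = 28.43 × 0.01500 = 0.4264 m/day.
Seepage velocity v = q / n_e = 0.4264 / 0.25 = 1.706 m/day.
Travel time t = L / v = 2900 / 1.706 = 1700 days = 4.655 years.

4.66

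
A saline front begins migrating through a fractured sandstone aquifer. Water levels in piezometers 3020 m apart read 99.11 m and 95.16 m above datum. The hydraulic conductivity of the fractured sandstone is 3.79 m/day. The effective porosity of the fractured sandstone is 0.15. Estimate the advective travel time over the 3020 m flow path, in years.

250

Hydraulic gradient i = (99.11 − 95.16) / 3020 = 3.95 / 3020 = 0.001308.
Darcy flux q = K · i = 3.790 × 0.001308 = 0.004957 m/day.
Seepage velocity v = q / n_e = 0.004957 / 0.15 = 0.03305 m/day.
Travel time t = L / v = 3020 / 0.03305 = 91384 days = 250.2 years.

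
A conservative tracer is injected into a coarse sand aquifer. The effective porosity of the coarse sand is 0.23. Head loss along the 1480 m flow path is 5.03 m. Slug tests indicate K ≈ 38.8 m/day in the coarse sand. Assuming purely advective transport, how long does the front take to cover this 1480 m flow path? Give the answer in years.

Hydraulic gradient i = Δh / L = 5.03 / 1480 = 0.003399.
Darcy flux q = K · i = 38.80 × 0.003399 = 0.1319 m/day.
Seepage velocity v = q / n_e = 0.1319 / 0.23 = 0.5733 m/day.
Travel time t = L / v = 1480 / 0.5733 = 2581 days = 7.067 years.

7.07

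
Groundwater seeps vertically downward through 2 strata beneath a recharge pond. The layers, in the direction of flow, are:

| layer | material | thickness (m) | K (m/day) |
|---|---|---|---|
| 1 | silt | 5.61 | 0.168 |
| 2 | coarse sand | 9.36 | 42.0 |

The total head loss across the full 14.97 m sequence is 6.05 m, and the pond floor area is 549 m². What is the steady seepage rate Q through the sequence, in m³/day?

98.8

Flow is perpendicular to layering, so the layers act in series and the equivalent K is the thickness-weighted harmonic mean.
Total thickness L = 5.61 + 9.36 = 14.97 m.
Σ(b_i/K_i) = 5.61/0.168 + 9.36/42.0 = 33.62 d.
K_eq = L / Σ(b_i/K_i) = 14.97 / 33.62 = 0.4453 m/day.
Q = K_eq · A · (Δh/L) = 0.4453 × 549 × (6.05/14.97) = 98.81 m³/day.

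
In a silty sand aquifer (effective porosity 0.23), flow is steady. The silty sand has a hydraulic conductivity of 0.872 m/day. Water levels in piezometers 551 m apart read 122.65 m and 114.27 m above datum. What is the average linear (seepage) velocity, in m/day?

0.0577

Hydraulic gradient i = (122.65 − 114.27) / 551 = 8.38 / 551 = 0.01521.
Darcy flux q = K · i = 0.8720 × 0.01521 = 0.01326 m/day.
Seepage velocity v = q / n_e = 0.01326 / 0.23 = 0.05766 m/day.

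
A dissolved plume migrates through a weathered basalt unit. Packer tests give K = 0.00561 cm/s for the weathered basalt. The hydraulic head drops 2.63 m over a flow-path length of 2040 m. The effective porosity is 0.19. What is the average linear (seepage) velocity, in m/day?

Convert K: 0.00561 cm/s × 864 = 4.847 m/day.
Hydraulic gradient i = Δh / L = 2.63 / 2040 = 0.001289.
Darcy flux q = K · i = 4.847 × 0.001289 = 0.006249 m/day.
Seepage velocity v = q / n_e = 0.006249 / 0.19 = 0.03289 m/day.

0.0329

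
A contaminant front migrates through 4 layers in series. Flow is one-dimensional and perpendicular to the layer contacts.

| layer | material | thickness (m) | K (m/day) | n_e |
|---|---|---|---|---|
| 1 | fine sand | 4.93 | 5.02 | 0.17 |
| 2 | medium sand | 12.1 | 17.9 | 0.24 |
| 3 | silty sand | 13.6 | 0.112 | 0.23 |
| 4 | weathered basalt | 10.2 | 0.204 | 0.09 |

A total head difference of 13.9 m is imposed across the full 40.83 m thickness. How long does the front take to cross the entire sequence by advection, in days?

With flow normal to the layers, continuity requires the same specific discharge q through every layer.
Σ(b_i/K_i) = 4.93/5.02 + 12.1/17.9 + 13.6/0.112 + 10.2/0.204 = 173.1 d.
q = Δh / Σ(b_i/K_i) = 13.9 / 173.1 = 0.08031 m/day.
In each layer the seepage velocity is v_i = q/n_i, so the layer transit time is t_i = b_i·n_i / q:
  layer 1 (fine sand): t_1 = 4.93 × 0.17 / 0.08031 = 10.44 d
  layer 2 (medium sand): t_2 = 12.1 × 0.24 / 0.08031 = 36.16 d
  layer 3 (silty sand): t_3 = 13.6 × 0.23 / 0.08031 = 38.95 d
  layer 4 (weathered basalt): t_4 = 10.2 × 0.09 / 0.08031 = 11.43 d
Total t = Σ t_i = 96.98 days.

97.0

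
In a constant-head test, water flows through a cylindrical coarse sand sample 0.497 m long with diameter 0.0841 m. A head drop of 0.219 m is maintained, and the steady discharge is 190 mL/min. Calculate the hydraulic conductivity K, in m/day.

112

Cross-sectional area A = π·(d/2)² = π × (0.0841/2)² = 0.005555 m².
Convert discharge: 190 mL/min = 3.167e-06 m³/s.
Darcy's law rearranged: K = Q·L / (A·Δh) = 3.167e-06 × 0.497 / (0.005555 × 0.219) = 0.001294 m/s = 111.8 m/day.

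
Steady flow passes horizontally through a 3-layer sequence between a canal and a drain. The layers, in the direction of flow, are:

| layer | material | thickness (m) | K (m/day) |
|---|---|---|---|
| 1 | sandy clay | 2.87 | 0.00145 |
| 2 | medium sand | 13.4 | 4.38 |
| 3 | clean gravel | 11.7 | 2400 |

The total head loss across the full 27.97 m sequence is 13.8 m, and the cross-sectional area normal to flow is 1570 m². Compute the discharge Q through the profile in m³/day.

Flow is perpendicular to layering, so the layers act in series and the equivalent K is the thickness-weighted harmonic mean.
Total thickness L = 2.87 + 13.4 + 11.7 = 27.97 m.
Σ(b_i/K_i) = 2.87/0.00145 + 13.4/4.38 + 11.7/2400 = 1982 d.
K_eq = L / Σ(b_i/K_i) = 27.97 / 1982 = 0.01411 m/day.
Q = K_eq · A · (Δh/L) = 0.01411 × 1570 × (13.8/27.97) = 10.93 m³/day.

10.9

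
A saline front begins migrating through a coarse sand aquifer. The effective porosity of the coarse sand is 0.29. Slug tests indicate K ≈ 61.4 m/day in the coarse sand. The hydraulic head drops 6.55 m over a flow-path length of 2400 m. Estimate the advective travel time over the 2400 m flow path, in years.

11.4

Hydraulic gradient i = Δh / L = 6.55 / 2400 = 0.002729.
Darcy flux q = K · i = 61.40 × 0.002729 = 0.1676 m/day.
Seepage velocity v = q / n_e = 0.1676 / 0.29 = 0.5778 m/day.
Travel time t = L / v = 2400 / 0.5778 = 4153 days = 11.37 years.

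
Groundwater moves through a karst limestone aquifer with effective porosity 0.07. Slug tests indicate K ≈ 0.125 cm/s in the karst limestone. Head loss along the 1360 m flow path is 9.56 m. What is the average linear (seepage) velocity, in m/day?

10.8

Convert K: 0.125 cm/s × 864 = 108.0 m/day.
Hydraulic gradient i = Δh / L = 9.56 / 1360 = 0.007029.
Darcy flux q = K · i = 108.0 × 0.007029 = 0.7592 m/day.
Seepage velocity v = q / n_e = 0.7592 / 0.07 = 10.85 m/day.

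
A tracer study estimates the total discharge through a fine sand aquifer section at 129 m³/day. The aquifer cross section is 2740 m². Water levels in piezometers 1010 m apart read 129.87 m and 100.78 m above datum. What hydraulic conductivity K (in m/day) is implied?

Hydraulic gradient i = (129.87 − 100.78) / 1010 = 29.09 / 1010 = 0.02880.
From Q = K·A·i, K = Q / (A·i) = 129 / (2740 × 0.02880) = 1.635 m/day.

1.63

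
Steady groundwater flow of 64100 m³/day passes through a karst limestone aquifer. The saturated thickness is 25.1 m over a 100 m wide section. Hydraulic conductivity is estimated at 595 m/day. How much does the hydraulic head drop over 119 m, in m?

5.11

Cross-sectional area A = 100 × 25.1 = 2510 m².
From Q = K·A·i, i = Q / (K·A) = 64100 / (595.0 × 2510) = 0.04292.
Head loss Δh = i · L = 0.04292 × 119 = 5.108 m.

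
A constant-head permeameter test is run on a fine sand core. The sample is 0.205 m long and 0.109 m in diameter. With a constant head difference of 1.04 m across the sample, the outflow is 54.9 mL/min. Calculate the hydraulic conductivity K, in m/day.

Cross-sectional area A = π·(d/2)² = π × (0.109/2)² = 0.009331 m².
Convert discharge: 54.9 mL/min = 9.150e-07 m³/s.
Darcy's law rearranged: K = Q·L / (A·Δh) = 9.150e-07 × 0.205 / (0.009331 × 1.04) = 1.933e-05 m/s = 1.670 m/day.

1.67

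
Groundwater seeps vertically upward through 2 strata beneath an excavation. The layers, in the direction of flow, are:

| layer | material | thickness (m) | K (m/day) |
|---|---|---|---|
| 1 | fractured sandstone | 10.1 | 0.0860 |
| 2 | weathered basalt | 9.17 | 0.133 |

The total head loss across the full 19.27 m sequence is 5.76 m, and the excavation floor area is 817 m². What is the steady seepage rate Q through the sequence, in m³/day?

Flow is perpendicular to layering, so the layers act in series and the equivalent K is the thickness-weighted harmonic mean.
Total thickness L = 10.1 + 9.17 = 19.27 m.
Σ(b_i/K_i) = 10.1/0.0860 + 9.17/0.133 = 186.4 d.
K_eq = L / Σ(b_i/K_i) = 19.27 / 186.4 = 0.1034 m/day.
Q = K_eq · A · (Δh/L) = 0.1034 × 817 × (5.76/19.27) = 25.25 m³/day.

25.2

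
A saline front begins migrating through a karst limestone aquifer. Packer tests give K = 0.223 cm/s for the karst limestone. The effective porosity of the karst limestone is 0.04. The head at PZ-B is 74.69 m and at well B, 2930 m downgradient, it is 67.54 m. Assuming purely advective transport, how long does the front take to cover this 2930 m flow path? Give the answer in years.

0.682

Convert K: 0.223 cm/s × 864 = 192.7 m/day.
Hydraulic gradient i = (74.69 − 67.54) / 2930 = 7.15 / 2930 = 0.002440.
Darcy flux q = K · i = 192.7 × 0.002440 = 0.4702 m/day.
Seepage velocity v = q / n_e = 0.4702 / 0.04 = 11.75 m/day.
Travel time t = L / v = 2930 / 11.75 = 249.3 days = 0.6825 years.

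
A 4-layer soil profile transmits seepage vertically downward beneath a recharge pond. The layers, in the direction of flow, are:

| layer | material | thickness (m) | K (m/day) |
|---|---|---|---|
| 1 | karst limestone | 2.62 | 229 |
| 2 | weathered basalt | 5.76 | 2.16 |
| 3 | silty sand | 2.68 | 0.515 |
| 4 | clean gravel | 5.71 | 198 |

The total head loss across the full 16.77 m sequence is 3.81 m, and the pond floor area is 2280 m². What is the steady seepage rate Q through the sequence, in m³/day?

Flow is perpendicular to layering, so the layers act in series and the equivalent K is the thickness-weighted harmonic mean.
Total thickness L = 2.62 + 5.76 + 2.68 + 5.71 = 16.77 m.
Σ(b_i/K_i) = 2.62/229 + 5.76/2.16 + 2.68/0.515 + 5.71/198 = 7.911 d.
K_eq = L / Σ(b_i/K_i) = 16.77 / 7.911 = 2.120 m/day.
Q = K_eq · A · (Δh/L) = 2.120 × 2280 × (3.81/16.77) = 1098 m³/day.

1100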